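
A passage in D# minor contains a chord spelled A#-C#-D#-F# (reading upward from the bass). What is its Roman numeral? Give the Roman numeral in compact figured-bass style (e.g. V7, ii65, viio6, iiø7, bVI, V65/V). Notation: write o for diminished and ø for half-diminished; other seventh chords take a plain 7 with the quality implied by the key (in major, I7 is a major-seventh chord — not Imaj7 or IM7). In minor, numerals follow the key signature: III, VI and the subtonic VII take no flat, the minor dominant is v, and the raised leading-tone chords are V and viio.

Stacked in thirds the chord is D#-F#-A#-C#: a minor seventh chord on D#.
D# is scale degree 1 in D# minor, and a minor seventh chord on that degree is written i7.
With A# in the bass the chord is in second inversion, so the figured bass is 43.

i43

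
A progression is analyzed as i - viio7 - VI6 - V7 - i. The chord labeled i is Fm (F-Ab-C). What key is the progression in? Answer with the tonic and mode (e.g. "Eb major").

The chord Fm is a minor triad rooted on F; its label is i.
If F is scale degree 1 and the mode makes that degree carry a minor triad, the tonic is F and the mode is minor.

F minor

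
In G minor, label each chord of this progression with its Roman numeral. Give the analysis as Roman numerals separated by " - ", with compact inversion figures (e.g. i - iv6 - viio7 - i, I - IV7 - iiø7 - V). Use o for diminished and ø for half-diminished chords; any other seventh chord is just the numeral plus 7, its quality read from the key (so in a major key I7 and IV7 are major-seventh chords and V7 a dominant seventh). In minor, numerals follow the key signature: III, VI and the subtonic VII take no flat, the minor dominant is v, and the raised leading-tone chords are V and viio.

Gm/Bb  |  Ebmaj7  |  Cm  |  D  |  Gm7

i6 - VI7 - iv - V - i7

Gm/Bb has root G, degree 1 in G minor, so i6.
Ebmaj7: root Eb is the submediant; major seventh chord there is VI7.
Cm: minor triad on C = scale degree 4 → iv.
D has root D, degree 5 in G minor, so V.
Gm7 has root G, degree 1 in G minor, so i7.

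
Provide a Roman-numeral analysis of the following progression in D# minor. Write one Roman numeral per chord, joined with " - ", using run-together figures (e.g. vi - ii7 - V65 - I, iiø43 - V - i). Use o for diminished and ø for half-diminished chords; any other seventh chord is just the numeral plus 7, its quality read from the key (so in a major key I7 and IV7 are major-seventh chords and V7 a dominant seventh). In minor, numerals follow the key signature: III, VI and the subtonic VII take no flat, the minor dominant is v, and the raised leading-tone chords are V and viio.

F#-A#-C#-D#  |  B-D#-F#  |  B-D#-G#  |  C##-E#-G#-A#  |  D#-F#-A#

F#-A#-C#-D#: minor seventh chord on D# = scale degree 1 → i65.
B-D#-F# has root B, degree 6 in D# minor, so VI.
B-D#-G# has root G#, degree 4 in D# minor, so iv6.
C##-E#-G#-A#: root A# is the dominant; dominant seventh chord there is V65.
D#-F#-A# has root D#, degree 1 in D# minor, so i.

i65 - VI - iv6 - V65 - i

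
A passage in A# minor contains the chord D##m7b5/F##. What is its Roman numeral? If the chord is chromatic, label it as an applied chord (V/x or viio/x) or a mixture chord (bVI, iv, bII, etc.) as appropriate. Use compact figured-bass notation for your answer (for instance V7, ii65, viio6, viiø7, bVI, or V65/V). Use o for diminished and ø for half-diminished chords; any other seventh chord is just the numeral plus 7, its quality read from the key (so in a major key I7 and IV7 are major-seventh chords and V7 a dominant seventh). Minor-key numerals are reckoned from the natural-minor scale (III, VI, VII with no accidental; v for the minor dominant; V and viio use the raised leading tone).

viiø65/V

The pitches D##-F##-A#-C## form a half-diminished seventh chord rooted on D##.
D## sits a half step below E# (V in A# minor); a diminished chord there is the applied leading-tone chord of V.
With F## in the bass the chord is in first inversion, so the figured bass is 65.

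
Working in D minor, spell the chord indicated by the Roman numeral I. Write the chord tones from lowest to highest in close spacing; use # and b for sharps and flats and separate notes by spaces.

D F# A

I is the major tonic (Picardy third), borrowed from the parallel major. In D minor that root is D.
So the chord is D-F#-A, a major triad.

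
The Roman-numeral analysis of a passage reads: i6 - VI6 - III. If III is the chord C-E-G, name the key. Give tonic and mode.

A minor

The anchor chord is a major triad on C, labeled III.
III on C implies C is the mediant; that puts the tonic at A, and the uppercase numeral fits minor mode.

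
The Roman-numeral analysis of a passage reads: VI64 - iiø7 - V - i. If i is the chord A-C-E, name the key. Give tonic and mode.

A minor

i is given as A-C-E — a minor triad with root A.
If A is scale degree 1 and the mode makes that degree carry a minor triad, the tonic is A and the mode is minor.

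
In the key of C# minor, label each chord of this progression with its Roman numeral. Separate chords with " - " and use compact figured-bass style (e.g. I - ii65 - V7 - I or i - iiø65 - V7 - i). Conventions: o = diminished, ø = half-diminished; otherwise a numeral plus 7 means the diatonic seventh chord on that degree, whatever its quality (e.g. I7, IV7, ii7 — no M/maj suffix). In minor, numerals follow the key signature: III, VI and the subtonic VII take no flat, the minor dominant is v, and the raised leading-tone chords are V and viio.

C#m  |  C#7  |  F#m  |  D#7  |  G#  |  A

C#m has root C#, degree 1 in C# minor, so i.
C#7 is the secondary dominant of iv (dominant seventh chord on C#): V7/iv.
F#m: minor triad on F# = scale degree 4 → iv.
D#7: chromatic; D# is V of V, so V7/V.
G#: root G# is the dominant; major triad there is V.
A: root A is the submediant; major triad there is VI.

i - V7/iv - iv - V7/V - V - VI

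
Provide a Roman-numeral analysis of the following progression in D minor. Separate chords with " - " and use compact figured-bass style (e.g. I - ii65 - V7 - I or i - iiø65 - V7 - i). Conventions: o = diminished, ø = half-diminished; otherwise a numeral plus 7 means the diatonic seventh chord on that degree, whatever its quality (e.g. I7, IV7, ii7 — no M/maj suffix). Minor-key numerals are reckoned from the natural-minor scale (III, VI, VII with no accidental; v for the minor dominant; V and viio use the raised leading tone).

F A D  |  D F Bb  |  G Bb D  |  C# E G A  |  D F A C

i6 - VI6 - iv - V65 - i7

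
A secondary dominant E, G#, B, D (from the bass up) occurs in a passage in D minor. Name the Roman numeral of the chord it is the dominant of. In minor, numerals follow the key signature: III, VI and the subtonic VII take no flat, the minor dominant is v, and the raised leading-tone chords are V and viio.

The chord is a dominant seventh chord on E.
A dominant resolves down a perfect fifth: E → A. In D minor, A is scale degree 5, i.e. V.

V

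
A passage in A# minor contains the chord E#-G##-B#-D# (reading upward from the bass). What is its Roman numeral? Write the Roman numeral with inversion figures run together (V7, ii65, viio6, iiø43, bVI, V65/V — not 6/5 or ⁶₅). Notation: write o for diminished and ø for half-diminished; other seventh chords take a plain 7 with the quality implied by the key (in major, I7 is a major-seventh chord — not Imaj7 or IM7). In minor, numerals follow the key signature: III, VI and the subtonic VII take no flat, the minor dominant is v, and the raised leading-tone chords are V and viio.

V7

The pitches E#-G##-B#-D# form a dominant seventh chord rooted on E#.
In A# minor, E# is the dominant; the diatonic dominant seventh chord there is V7.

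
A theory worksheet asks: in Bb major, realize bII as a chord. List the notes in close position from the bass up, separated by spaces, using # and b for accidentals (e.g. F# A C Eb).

Cb Eb Gb

bII is the Neapolitan chord — a major triad on the lowered second degree. In Bb major that root is Cb.
So the chord is Cb-Eb-Gb.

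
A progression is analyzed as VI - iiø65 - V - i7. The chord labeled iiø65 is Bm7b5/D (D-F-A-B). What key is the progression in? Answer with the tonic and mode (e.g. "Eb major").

iiø65 is given as D-F-A-B — a half-diminished seventh chord with root B.
iiø65 on B implies B is the supertonic; that puts the tonic at A, and the lowercase numeral fits minor mode.

A minor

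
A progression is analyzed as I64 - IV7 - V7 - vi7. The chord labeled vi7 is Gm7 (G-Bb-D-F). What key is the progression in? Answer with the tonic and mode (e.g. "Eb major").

Bb major

vi7 is given as G-Bb-D-F — a minor seventh chord with root G.
If G is scale degree 6 and the mode makes that degree carry a minor seventh chord, the tonic is Bb and the mode is major.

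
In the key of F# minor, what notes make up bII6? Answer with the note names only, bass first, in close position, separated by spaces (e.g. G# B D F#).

Scale degree 2 in F# minor is G#; lowering it a half step gives G. bII6 is the Neapolitan sixth — a major triad on the lowered second degree, here in its customary first inversion.
So the chord is G-B-D.
The figured bass 6 indicates first inversion, placing the third (B) in the bass: B-D-G.

B D G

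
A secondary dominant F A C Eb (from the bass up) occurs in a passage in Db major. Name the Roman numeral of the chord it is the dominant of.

vi

The chord is a dominant seventh chord on F.
A dominant resolves down a perfect fifth: F → Bb. In Db major, Bb is scale degree 6, i.e. vi.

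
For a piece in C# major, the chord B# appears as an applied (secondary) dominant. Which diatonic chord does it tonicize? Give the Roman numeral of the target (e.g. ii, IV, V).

The chord is a major triad on B#.
A dominant resolves down a perfect fifth: B# → E#. In C# major, E# is scale degree 3, i.e. iii.

iii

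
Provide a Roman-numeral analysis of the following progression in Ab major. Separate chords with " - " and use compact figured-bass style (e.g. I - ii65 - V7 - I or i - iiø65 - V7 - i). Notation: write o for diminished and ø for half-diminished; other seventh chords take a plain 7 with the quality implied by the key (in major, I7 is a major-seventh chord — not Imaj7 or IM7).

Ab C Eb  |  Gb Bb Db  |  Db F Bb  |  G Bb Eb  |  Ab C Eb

I - bVII - ii6 - V6 - I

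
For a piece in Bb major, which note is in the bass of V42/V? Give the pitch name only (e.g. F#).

Bb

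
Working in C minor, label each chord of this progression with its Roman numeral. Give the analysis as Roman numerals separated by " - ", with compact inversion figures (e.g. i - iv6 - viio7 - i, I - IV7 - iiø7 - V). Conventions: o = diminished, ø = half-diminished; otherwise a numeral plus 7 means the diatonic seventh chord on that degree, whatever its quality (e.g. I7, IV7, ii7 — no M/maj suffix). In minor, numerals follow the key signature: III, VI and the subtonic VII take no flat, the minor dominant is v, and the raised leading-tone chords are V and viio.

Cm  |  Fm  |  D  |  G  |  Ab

i - iv - V/V - V - VI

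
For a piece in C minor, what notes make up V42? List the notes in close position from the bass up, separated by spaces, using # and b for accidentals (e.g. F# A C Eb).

In C minor, scale degree 5 is G. The dominant is major (leading tone raised), so V is a dominant seventh chord.
That chord is spelled G-B-D-F.
With the 42 figure the chord is in third inversion; from the bass F upward in close position it reads F-G-B-D.

F G B D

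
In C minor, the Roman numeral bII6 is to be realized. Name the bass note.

F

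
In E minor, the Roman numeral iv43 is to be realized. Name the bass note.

E

iv in E minor has root A; the chord is A-C-E-G.
The figure 43 means second inversion — the fifth is in the bass.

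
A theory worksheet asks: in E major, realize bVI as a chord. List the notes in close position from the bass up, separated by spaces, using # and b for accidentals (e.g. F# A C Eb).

bVI is a major triad on the lowered sixth degree, borrowed from the parallel minor. In E major that root is C.
So the chord is C-E-G, a major triad.

C E G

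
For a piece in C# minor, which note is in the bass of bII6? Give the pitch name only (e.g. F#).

F#

bII in C# minor has root D; the chord is D-F#-A.
The figure 6 means first inversion — the third is in the bass.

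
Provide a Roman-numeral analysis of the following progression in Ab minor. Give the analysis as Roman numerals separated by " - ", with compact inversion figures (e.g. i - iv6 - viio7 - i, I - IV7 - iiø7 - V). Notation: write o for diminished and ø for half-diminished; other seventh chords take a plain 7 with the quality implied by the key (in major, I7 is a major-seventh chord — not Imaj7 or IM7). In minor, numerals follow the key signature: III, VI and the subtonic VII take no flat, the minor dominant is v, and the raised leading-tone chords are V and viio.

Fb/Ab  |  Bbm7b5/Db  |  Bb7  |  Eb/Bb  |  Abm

VI6 - iiø65 - V7/V - V64 - i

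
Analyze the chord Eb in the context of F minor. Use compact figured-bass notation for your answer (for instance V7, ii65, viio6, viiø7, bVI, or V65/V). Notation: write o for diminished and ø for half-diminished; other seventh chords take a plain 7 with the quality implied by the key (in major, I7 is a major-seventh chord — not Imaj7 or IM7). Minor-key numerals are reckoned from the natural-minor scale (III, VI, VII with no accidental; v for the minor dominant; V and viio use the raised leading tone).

VII

The pitches Eb-G-Bb form a major triad rooted on Eb.
In F minor, Eb is the subtonic; the diatonic major triad there is VII.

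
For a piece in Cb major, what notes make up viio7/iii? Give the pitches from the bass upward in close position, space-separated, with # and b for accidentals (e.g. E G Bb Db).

D F Ab Cb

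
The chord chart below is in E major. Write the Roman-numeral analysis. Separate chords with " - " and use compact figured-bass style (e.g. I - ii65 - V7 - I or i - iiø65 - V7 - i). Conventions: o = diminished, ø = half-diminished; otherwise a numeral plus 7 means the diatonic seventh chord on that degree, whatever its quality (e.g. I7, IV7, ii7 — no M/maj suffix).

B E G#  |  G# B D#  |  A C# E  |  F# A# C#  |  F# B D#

I64 - iii - IV - V/V - V64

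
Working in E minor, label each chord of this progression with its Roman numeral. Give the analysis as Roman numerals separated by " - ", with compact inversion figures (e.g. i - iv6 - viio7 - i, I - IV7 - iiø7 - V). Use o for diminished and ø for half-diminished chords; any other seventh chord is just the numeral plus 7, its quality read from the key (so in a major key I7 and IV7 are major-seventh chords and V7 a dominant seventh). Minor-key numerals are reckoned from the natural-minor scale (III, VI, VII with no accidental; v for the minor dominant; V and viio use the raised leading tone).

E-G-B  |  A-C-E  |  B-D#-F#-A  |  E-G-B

i - iv - V7 - i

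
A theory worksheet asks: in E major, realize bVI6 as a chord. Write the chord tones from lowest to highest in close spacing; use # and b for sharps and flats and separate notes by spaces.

bVI6 is a major triad on the lowered sixth degree, borrowed from the parallel minor. In E major that root is C.
So the chord is C-E-G, a major triad.
With the 6 figure the chord is in first inversion; from the bass E upward in close position it reads E-G-C.

E G C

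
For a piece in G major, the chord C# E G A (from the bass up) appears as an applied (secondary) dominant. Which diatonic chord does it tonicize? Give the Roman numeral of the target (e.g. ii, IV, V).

V

The chord is a dominant seventh chord on A.
A dominant resolves down a perfect fifth: A → D. In G major, D is scale degree 5, i.e. V.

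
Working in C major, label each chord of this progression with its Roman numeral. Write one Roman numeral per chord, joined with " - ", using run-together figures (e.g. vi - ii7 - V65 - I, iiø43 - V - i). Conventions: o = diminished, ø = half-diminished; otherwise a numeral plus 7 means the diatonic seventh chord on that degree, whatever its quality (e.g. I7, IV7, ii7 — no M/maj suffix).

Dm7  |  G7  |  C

Dm7 has root D, degree 2 in C major, so ii7.
G7 has root G, degree 5 in C major, so V7.
C: major triad on C = scale degree 1 → I.

ii7 - V7 - I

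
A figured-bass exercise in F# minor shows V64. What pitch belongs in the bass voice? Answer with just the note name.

G#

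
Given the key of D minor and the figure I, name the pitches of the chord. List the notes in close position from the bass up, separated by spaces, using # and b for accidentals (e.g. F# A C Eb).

D F# A

I is the major tonic (Picardy third), borrowed from the parallel major. In D minor that root is D.
So the chord is D-F#-A.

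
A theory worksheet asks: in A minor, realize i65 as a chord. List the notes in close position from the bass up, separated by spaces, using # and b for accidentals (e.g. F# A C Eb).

In A minor, the tonic is A, and the diatonic chord built there is a minor seventh chord.
Stacking thirds from A gives A-C-E-G.
With the 65 figure the chord is in first inversion; from the bass C upward in close position it reads C-E-G-A.

C E G A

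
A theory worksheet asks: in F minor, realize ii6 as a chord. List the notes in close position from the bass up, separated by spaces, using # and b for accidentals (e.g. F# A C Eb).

ii6 is the minor supertonic, borrowed from the parallel major (the Dorian ii). In F minor that root is G.
So the chord is G-Bb-D.
With the 6 figure the chord is in first inversion; from the bass Bb upward in close position it reads Bb-D-G.

Bb D G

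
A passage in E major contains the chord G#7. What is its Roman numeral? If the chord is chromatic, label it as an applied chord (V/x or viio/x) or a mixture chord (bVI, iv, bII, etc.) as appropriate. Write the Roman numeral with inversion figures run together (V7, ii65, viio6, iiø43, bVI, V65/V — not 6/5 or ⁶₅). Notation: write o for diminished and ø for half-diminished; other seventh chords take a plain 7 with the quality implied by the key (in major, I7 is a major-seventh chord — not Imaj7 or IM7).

V7/vi

Stacked in thirds the chord is G#-B#-D#-F#: a dominant seventh chord on G#.
G# is not a diatonic chord root with this quality in E major, but it lies a perfect fifth above C# (vi), so the chord functions as an applied dominant of vi.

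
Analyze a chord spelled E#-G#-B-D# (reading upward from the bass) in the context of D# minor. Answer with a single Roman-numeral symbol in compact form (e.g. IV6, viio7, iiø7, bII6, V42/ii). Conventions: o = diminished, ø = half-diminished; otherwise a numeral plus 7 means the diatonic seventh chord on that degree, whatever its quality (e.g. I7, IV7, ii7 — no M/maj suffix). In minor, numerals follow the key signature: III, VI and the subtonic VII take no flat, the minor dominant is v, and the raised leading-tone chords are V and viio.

The pitches E#-G#-B-D# form a half-diminished seventh chord rooted on E#.
E# is scale degree 2 in D# minor, and a half-diminished seventh chord on that degree is written iiø7.

iiø7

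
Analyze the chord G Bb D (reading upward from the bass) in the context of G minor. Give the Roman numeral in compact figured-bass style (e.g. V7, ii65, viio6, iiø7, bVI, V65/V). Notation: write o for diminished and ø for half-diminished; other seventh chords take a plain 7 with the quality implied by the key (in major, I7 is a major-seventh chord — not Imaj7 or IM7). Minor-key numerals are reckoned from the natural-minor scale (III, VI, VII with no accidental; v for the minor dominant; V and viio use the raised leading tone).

i

The pitches G-Bb-D form a minor triad rooted on G.
G is scale degree 1 in G minor, and a minor triad on that degree is written i.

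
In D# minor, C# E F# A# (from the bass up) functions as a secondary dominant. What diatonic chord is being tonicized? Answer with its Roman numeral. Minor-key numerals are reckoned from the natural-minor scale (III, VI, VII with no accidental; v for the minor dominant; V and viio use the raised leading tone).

The chord is a dominant seventh chord on F#.
A dominant resolves down a perfect fifth: F# → B. In D# minor, B is scale degree 6, i.e. VI.

VI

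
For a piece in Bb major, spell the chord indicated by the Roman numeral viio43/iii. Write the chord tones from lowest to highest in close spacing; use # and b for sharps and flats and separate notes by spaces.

G Bb C# E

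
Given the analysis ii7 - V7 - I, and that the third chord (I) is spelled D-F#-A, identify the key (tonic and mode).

D major

I is given as D-F#-A — a major triad with root D.
If D is scale degree 1 and the mode makes that degree carry a major triad, the tonic is D and the mode is major.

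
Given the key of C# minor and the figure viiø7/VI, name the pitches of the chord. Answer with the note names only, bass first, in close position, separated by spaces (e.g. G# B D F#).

G# B D F#

viiø7/VI is a secondary leading-tone chord. The target VI is A in C# minor; the applied chord is rooted a semitone below, on G#.
Building a half-diminished seventh chord on G# gives G#-B-D-F#.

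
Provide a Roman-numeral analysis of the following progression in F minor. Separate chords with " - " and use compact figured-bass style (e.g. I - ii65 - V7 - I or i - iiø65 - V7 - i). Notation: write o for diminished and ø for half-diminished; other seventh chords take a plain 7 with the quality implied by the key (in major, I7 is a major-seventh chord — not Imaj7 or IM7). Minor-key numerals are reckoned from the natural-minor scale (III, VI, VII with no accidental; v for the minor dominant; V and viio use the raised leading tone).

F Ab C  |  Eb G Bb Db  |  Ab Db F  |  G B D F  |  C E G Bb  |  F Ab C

F-Ab-C: minor triad on F = scale degree 1 → i.
Eb-G-Bb-Db has root Eb, degree 7 in F minor, so VII7.
Ab-Db-F: root Db is the submediant; major triad there is VI64.
G-B-D-F: a dominant seventh chord on G, the applied dominant of V → V7/V.
C-E-G-Bb: root C is the dominant; dominant seventh chord there is V7.
F-Ab-C: minor triad on F = scale degree 1 → i.

i - VII7 - VI64 - V7/V - V7 - i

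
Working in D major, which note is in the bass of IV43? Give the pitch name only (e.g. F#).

D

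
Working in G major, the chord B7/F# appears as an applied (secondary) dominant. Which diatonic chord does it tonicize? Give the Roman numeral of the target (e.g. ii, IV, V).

vi

The chord is a dominant seventh chord on B.
A dominant resolves down a perfect fifth: B → E. In G major, E is scale degree 6, i.e. vi.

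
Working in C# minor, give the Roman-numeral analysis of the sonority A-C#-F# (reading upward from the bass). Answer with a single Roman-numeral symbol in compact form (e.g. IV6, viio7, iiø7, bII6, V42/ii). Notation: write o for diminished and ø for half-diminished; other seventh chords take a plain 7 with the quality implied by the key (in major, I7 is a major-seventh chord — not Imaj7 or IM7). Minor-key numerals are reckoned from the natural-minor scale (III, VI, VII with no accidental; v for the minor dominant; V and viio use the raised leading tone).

Stacked in thirds the chord is F#-A-C#: a minor triad on F#.
In C# minor, F# is the subdominant; the diatonic minor triad there is iv.
With A in the bass the chord is in first inversion, so the figured bass is 6.

iv6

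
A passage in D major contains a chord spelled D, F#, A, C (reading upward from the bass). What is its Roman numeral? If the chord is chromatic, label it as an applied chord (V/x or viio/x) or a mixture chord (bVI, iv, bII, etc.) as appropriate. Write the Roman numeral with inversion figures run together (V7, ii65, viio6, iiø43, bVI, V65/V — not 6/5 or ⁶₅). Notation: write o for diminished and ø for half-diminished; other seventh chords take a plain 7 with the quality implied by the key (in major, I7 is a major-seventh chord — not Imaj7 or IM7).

V7/IV

The pitches D-F#-A-C form a dominant seventh chord rooted on D.
D is not a diatonic chord root with this quality in D major, but it lies a perfect fifth above G (IV), so the chord functions as an applied dominant of IV.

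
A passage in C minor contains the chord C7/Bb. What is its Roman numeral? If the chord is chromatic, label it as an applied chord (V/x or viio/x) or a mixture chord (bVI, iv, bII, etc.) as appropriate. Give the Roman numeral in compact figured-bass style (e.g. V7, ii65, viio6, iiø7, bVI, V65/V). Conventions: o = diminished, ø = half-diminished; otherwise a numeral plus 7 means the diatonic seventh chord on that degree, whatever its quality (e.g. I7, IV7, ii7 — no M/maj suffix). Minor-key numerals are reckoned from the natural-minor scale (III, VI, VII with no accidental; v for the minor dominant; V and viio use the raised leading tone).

The pitches C-E-G-Bb form a dominant seventh chord rooted on C.
C is not a diatonic chord root with this quality in C minor, but it lies a perfect fifth above F (iv), so the chord functions as an applied dominant of iv.
With Bb in the bass the chord is in third inversion, so the figured bass is 42.

V42/iv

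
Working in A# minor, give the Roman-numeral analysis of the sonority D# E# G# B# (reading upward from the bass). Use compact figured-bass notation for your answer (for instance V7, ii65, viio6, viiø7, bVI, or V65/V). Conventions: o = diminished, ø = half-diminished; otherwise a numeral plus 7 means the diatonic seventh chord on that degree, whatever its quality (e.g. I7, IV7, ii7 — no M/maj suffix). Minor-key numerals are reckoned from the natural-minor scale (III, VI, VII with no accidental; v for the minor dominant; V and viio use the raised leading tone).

v42

Stacked in thirds the chord is E#-G#-B#-D#: a minor seventh chord on E#.
E# is scale degree 5 in A# minor, and a minor seventh chord on that degree is written v7.
With D# in the bass the chord is in third inversion, so the figured bass is 42.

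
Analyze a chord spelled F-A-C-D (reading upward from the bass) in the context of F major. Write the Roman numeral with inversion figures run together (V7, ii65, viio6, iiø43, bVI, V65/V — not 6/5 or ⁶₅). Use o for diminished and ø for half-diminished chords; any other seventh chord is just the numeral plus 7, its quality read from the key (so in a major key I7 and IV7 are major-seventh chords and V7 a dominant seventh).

The pitches D-F-A-C form a minor seventh chord rooted on D.
In F major, D is the submediant; the diatonic minor seventh chord there is vi7.
With F in the bass the chord is in first inversion, so the figured bass is 65.

vi65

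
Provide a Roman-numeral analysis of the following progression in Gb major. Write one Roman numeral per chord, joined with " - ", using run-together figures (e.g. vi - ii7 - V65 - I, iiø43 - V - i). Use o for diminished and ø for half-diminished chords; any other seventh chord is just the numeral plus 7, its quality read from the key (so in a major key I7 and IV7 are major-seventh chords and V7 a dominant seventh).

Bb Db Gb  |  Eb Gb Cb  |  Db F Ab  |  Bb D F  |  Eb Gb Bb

I6 - IV6 - V - V/vi - vi

Bb-Db-Gb: root Gb is the tonic; major triad there is I6.
Eb-Gb-Cb: major triad on Cb = scale degree 4 → IV6.
Db-F-Ab has root Db, degree 5 in Gb major, so V.
Bb-D-F: chromatic; Bb is V of vi, so V/vi.
Eb-Gb-Bb: minor triad on Eb = scale degree 6 → vi.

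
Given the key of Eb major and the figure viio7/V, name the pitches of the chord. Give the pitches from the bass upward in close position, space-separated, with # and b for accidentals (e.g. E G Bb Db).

A C Eb Gb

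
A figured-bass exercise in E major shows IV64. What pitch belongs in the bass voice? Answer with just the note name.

E

IV in E major has root A; the chord is A-C#-E.
The figure 64 means second inversion — the fifth is in the bass.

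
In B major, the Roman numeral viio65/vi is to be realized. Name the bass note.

A#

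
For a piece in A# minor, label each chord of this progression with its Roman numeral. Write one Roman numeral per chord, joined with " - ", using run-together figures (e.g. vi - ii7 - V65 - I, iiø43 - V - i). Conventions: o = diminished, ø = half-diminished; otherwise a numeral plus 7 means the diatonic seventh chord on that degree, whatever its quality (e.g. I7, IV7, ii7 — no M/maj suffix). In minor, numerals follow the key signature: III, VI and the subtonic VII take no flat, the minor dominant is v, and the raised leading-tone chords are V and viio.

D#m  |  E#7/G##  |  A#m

D#m: root D# is the subdominant; minor triad there is iv.
E#7/G##: root E# is the dominant; dominant seventh chord there is V65.
A#m: minor triad on A# = scale degree 1 → i.

iv - V65 - i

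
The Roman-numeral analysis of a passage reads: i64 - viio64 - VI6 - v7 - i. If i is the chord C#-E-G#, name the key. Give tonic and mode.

The chord C#m is a minor triad rooted on C#; its label is i.
If C# is scale degree 1 and the mode makes that degree carry a minor triad, the tonic is C# and the mode is minor.

C# minor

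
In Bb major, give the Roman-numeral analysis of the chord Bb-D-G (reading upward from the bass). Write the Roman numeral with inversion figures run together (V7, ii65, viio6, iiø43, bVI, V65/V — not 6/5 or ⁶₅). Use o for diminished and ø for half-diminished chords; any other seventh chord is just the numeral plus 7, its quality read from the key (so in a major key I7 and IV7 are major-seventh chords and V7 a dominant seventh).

vi6

The pitches G-Bb-D form a minor triad rooted on G.
G is scale degree 6 in Bb major, and a minor triad on that degree is written vi.
With Bb in the bass the chord is in first inversion, so the figured bass is 6.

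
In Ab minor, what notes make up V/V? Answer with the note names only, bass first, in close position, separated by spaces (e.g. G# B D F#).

Bb D F

V/V is a secondary dominant — the dominant triad of V. V in Ab minor is Eb, so the applied chord's root is Bb, a perfect fifth above.
Building a major triad on Bb gives Bb-D-F.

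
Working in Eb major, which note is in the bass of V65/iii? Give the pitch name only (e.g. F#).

F#

The applied chord V65/iii is rooted on D: D-F#-A-C.
The figure 65 means first inversion — the third is in the bass.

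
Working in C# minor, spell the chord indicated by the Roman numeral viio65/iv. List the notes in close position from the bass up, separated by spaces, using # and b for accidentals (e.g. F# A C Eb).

The slash marks an applied leading-tone chord: viio of iv. In C# minor, iv is F#, so the leading tone to it is E#, a half step below.
Building a fully diminished seventh chord on E# gives E#-G#-B-D.
With the 65 figure the chord is in first inversion; from the bass G# upward in close position it reads G#-B-D-E#.

G# B D E#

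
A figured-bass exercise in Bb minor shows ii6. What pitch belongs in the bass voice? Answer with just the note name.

Eb

ii in Bb minor has root C; the chord is C-Eb-G.
The figure 6 means first inversion — the third is in the bass.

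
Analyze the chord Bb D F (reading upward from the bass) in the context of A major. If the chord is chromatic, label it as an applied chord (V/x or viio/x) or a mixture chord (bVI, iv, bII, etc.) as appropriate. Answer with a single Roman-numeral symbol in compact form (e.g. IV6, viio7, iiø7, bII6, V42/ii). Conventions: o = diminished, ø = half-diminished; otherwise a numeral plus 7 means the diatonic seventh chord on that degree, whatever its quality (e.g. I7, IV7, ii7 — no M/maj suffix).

The pitches Bb-D-F form a major triad rooted on Bb.
Bb is the lowered second degree of A major (diatonic 2 would be B). This is the Neapolitan chord — a major triad on the lowered second degree.

bII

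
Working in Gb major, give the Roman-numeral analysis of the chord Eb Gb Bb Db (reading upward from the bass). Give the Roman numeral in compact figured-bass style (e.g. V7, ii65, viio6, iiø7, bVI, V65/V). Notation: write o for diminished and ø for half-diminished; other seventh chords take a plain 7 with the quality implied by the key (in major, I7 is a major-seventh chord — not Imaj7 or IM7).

Stacked in thirds the chord is Eb-Gb-Bb-Db: a minor seventh chord on Eb.
In Gb major, Eb is the submediant; the diatonic minor seventh chord there is vi7.

vi7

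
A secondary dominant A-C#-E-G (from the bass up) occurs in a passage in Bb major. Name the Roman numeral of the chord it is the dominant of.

The chord is a dominant seventh chord on A.
A dominant resolves down a perfect fifth: A → D. In Bb major, D is scale degree 3, i.e. iii.

iii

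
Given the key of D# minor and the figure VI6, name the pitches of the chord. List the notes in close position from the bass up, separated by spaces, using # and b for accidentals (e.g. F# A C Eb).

The numeral's case and figure indicate a major triad. In D# minor its root, the submediant, is B.
Stacking thirds from B gives B-D#-F#.
With the 6 figure the chord is in first inversion; from the bass D# upward in close position it reads D#-F#-B.

D# F# B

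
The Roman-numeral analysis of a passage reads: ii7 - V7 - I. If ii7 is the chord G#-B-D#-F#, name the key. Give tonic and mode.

The chord G#m7 is a minor seventh chord rooted on G#; its label is ii7.
Counting down one scale step from G# places the tonic on F#; a minor seventh chord on degree 2 is diatonic only in major.

F# major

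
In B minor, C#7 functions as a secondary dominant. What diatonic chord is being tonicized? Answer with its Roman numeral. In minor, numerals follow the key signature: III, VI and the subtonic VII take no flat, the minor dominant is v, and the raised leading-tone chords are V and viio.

V

The chord is a dominant seventh chord on C#.
A dominant resolves down a perfect fifth: C# → F#. In B minor, F# is scale degree 5, i.e. V.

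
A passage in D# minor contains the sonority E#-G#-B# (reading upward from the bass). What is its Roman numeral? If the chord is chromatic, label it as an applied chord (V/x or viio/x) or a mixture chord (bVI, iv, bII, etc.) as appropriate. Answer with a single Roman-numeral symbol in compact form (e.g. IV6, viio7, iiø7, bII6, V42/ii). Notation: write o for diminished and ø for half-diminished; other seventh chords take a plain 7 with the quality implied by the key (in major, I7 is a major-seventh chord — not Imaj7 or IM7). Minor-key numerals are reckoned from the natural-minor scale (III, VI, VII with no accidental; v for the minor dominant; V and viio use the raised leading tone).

The pitches E#-G#-B# form a minor triad rooted on E#.
E# is the second degree of D# minor. This is the minor supertonic, borrowed from the parallel major (the Dorian ii).

ii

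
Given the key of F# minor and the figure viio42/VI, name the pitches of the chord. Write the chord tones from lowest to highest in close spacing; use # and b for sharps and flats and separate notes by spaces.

viio42/VI is a secondary leading-tone chord. The target VI is D in F# minor; the applied chord is rooted a semitone below, on C#.
Building a fully diminished seventh chord on C# gives C#-E-G-Bb.
The figured bass 42 indicates third inversion, placing the seventh (Bb) in the bass: Bb-C#-E-G.

Bb C# E G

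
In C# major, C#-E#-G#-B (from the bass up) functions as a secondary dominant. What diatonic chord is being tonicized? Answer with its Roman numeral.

The chord is a dominant seventh chord on C#.
A dominant resolves down a perfect fifth: C# → F#. In C# major, F# is scale degree 4, i.e. IV.

IV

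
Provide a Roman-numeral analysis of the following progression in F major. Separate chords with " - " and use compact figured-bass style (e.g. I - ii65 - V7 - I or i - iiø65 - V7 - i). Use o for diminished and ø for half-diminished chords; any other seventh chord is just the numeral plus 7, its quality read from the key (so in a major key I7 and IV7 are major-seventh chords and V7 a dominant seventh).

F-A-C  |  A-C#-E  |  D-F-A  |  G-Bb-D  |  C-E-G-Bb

I - V/vi - vi - ii - V7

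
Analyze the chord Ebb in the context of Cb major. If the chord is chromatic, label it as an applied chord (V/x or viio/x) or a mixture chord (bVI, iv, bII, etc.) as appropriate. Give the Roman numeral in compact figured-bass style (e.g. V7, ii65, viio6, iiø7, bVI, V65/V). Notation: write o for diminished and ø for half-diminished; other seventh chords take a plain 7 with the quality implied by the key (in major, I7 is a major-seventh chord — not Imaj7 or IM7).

The pitches Ebb-Gb-Bbb form a major triad rooted on Ebb.
Ebb is the lowered third degree of Cb major (diatonic 3 would be Eb). This is a major triad on the lowered third degree, borrowed from the parallel minor.

bIII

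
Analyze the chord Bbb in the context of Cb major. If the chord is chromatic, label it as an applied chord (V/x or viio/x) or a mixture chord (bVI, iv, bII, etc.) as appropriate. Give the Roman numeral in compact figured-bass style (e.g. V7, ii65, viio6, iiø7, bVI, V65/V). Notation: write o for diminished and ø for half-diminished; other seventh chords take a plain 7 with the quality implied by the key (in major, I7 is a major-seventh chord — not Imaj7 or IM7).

Stacked in thirds the chord is Bbb-Db-Fb: a major triad on Bbb.
Bbb is the lowered seventh degree of Cb major (diatonic 7 would be Bb). This is a major triad on the lowered seventh degree (the subtonic), borrowed from the parallel minor.

bVII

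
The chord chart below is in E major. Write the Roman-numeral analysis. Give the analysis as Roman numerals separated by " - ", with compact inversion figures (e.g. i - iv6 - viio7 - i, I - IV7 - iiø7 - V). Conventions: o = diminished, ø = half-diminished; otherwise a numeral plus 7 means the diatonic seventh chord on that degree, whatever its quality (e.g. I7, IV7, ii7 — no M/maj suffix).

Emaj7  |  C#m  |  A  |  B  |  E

I7 - vi - IV - V - I

Emaj7: major seventh chord on E = scale degree 1 → I7.
C#m: minor triad on C# = scale degree 6 → vi.
A: root A is the subdominant; major triad there is IV.
B has root B, degree 5 in E major, so V.
E: root E is the tonic; major triad there is I.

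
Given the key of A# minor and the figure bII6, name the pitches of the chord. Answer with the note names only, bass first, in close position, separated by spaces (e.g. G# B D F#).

D# F# B

bII6 is the Neapolitan sixth — a major triad on the lowered second degree, here in its customary first inversion. In A# minor that root is B.
So the chord is B-D#-F#, a major triad.
The figured bass 6 indicates first inversion, placing the third (D#) in the bass: D#-F#-B.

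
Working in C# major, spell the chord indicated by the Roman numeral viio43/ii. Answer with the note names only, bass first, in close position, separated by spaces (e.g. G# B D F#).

G# B C## E#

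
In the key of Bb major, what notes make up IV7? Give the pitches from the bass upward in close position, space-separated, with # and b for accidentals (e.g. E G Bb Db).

Eb G Bb D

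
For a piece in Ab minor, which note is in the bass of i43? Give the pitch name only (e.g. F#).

Eb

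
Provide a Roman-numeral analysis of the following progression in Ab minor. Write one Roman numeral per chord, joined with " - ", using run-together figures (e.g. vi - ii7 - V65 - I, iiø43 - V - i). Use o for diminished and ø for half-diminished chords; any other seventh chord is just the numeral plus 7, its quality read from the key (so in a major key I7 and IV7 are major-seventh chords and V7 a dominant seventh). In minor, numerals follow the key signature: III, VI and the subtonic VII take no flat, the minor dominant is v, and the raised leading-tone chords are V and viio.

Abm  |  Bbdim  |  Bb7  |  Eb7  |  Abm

Abm: root Ab is the tonic; minor triad there is i.
Bbdim: diminished triad on Bb = scale degree 2 → iio.
Bb7: a dominant seventh chord on Bb, the applied dominant of V → V7/V.
Eb7: dominant seventh chord on Eb = scale degree 5 → V7.
Abm: minor triad on Ab = scale degree 1 → i.

i - iio - V7/V - V7 - i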